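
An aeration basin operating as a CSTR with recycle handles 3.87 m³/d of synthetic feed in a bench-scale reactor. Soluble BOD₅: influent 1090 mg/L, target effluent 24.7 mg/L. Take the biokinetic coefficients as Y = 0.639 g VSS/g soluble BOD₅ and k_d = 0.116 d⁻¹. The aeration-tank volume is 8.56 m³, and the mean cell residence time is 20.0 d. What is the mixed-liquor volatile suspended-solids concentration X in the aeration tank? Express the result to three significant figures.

Solving the biomass balance for X: X = Y Q (S₀−S) θ_c / [V (1+k_d θ_c)] = 0.639 × 3.87 × (1090 − 24.7) × 20.0 / [8.56 × (1 + 0.116 × 20.0)] = 1854 mg/L.

X ≈ 1850 mg/L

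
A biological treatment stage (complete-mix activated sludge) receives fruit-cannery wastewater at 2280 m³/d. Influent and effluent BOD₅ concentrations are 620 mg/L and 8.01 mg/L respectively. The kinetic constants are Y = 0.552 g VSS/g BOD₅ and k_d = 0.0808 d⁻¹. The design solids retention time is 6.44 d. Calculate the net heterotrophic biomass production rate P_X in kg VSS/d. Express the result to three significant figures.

Observed yield with endogenous decay: Y_obs = Y / (1 + k_d·θ_c) = 0.552 / (1 + 0.0808 × 6.44) = 0.552 / 1.520 = 0.3631 g VSS/g BOD₅.
Q·(S₀ − S) = 2280 × (620 − 8.01) × 10⁻³ = 1395 kg/d removed.
Net biomass production P_X = Y_obs × Q·(S₀ − S) = 0.3631 × 1395 = 506.6 kg VSS/d.

P_X ≈ 507 kg VSS/d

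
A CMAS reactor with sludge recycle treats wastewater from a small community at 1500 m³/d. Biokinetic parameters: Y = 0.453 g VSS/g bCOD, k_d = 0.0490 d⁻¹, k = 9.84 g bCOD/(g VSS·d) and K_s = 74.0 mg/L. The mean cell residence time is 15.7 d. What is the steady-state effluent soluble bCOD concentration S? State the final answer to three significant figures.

From the Monod/SRT balance for a CMAS, S = K_s·(1+k_d θ_c)/[θ_c·(Y k − k_d) − 1] = 74.0 × (1 + 0.0490 × 15.7) / [15.7 × (0.453 × 9.84 − 0.0490) − 1] = 130.9 / 68.21 = 1.919 mg/L.

S ≈ 1.92 mg/L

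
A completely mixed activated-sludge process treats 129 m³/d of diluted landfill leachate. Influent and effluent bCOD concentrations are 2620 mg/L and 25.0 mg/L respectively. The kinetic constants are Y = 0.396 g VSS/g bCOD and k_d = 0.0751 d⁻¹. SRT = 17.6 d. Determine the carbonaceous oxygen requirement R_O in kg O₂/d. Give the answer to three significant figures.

Observed yield with endogenous decay: Y_obs = Y / (1 + k_d·θ_c) = 0.396 / (1 + 0.0751 × 17.6) = 0.396 / 2.322 = 0.1706 g VSS/g bCOD.
Mass of bCOD removed per day: Q(S₀ − S) = 129 × 2595 g/m³ = 334.8 kg/d.
Net sludge production P_X = 0.1706 × 334.8 = 57.10 kg VSS/d.
R_O = Q·(S₀ − S) − 1.42·P_X = 334.8 − 1.42 × 57.10 = 253.7 kg O₂/d.

R_O ≈ 254 kg O₂/d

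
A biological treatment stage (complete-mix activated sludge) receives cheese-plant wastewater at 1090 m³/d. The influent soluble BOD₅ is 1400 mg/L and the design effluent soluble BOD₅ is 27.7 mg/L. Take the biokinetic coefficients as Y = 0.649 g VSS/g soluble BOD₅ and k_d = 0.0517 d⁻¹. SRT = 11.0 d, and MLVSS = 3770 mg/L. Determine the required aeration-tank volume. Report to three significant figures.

V ≈ 1810 m³

From the SRT design equation V = Y Q (S₀−S) θ_c / [X (1 + k_d θ_c)] = 0.649 × 1090 × (1400 − 27.7) × 11.0 / [3770 × (1 + 0.0517 × 11.0)] = 1.07×10^7 / 5914 = 1806 m³.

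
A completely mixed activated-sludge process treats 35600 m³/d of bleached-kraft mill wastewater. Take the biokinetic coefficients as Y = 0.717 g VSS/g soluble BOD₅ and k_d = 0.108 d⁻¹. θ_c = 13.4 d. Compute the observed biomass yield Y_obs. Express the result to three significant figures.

Y_obs ≈ 0.293 g VSS/g soluble BOD₅

Y_obs = Y / (1 + k_d θ_c) = 0.717 / (1 + 0.108 × 13.4) = 0.717 / 2.447 = 0.2930.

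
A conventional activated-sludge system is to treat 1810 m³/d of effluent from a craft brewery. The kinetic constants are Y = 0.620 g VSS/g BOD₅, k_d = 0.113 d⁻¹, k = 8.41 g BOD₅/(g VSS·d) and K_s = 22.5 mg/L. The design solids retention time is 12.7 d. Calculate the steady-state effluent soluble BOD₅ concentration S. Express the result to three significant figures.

S ≈ 0.859 mg/L

From the Monod/SRT balance for a CMAS, S = K_s·(1+k_d θ_c)/[θ_c·(Y k − k_d) − 1] = 22.5 × (1 + 0.113 × 12.7) / [12.7 × (0.620 × 8.41 − 0.113) − 1] = 54.79 / 63.79 = 0.8590 mg/L.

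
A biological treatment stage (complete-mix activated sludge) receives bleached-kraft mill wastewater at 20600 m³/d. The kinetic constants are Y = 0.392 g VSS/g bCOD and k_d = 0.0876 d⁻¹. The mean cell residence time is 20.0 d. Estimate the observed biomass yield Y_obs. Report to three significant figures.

Observed yield with endogenous decay: Y_obs = Y / (1 + k_d·θ_c) = 0.392 / (1 + 0.0876 × 20.0) = 0.392 / 2.752 = 0.1424 g VSS/g bCOD.

Y_obs ≈ 0.142 g VSS/g bCOD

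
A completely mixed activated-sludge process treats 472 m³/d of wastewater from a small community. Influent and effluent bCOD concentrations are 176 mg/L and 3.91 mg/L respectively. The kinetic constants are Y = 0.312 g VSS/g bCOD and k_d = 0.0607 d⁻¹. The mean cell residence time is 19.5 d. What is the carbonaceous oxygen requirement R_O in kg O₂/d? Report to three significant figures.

R_O ≈ 64.7 kg O₂/d

The observed yield is Y_obs = Y/(1 + k_d·θ_c) = 0.312 / (1 + 0.0607 × 19.5) = 0.312 / 2.184 = 0.1429 g VSS per g bCOD removed.
Q·(S₀ − S) = 472 × (176 − 3.91) × 10⁻³ = 81.23 kg/d removed.
Net sludge production P_X = 0.1429 × 81.23 = 11.61 kg VSS/d.
R_O = Q·ΔS − 1.42 P_X = 81.23 − 16.48 = 64.75 kg O₂/d.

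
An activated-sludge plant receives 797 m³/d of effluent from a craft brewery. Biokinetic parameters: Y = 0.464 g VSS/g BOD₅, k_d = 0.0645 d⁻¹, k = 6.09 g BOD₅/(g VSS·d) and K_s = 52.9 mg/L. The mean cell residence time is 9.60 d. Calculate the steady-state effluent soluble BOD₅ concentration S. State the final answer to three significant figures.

For a completely mixed reactor with recycle the Lawrence–McCarty relation gives S = K_s·(1 + k_d·θ_c) / [θ_c·(Y·k − k_d) − 1] = 52.9 × (1 + 0.0645 × 9.60) / [9.60 × (0.464 × 6.09 − 0.0645) − 1] = 85.66 / 25.51 = 3.358 mg/L.

S ≈ 3.36 mg/L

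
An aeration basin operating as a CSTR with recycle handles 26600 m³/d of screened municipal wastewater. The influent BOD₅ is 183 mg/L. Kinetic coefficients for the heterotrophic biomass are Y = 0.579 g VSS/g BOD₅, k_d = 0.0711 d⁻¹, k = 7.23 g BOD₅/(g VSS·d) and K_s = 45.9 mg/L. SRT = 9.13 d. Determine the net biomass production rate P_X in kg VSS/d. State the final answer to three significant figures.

Effluent substrate depends only on kinetics and SRT: S = K_s(1 + k_d θ_c) / [θ_c(Yk − k_d) − 1] = 45.9 × (1 + 0.0711 × 9.13) / [9.13 × (0.579 × 7.23 − 0.0711) − 1] = 75.70 / 36.57 = 2.070 mg/L.
The observed yield is Y_obs = Y/(1 + k_d·θ_c) = 0.579 / (1 + 0.0711 × 9.13) = 0.579 / 1.649 = 0.3511 g VSS per g BOD₅ removed.
Mass of BOD₅ removed per day: Q(S₀ − S) = 26600 × 180.9 g/m³ = 4813 kg/d.
So the net sludge growth is P_X = 0.3511 × 4813 = 1690 kg VSS/d.

P_X ≈ 1690 kg VSS/d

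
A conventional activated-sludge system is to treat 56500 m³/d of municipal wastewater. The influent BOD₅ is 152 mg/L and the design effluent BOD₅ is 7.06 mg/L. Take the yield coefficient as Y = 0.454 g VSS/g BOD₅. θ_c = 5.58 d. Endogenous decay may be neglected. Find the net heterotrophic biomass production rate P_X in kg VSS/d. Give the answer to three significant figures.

P_X ≈ 3720 kg VSS/d

Since k_d ≈ 0, Y_obs = Y = 0.454 g VSS/g BOD₅.
Q·(S₀ − S) = 56500 × (152 − 7.06) × 10⁻³ = 8189 kg/d removed.
Biomass produced: P_X = Y_obs·Q·ΔS = 0.4540 × 8189 ≈ 3718 kg VSS/d.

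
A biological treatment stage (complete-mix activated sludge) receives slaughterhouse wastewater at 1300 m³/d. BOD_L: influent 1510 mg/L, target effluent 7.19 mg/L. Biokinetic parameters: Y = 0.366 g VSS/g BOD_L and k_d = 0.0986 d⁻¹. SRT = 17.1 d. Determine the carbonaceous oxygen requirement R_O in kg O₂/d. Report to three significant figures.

R_O ≈ 1580 kg O₂/d

Observed yield with endogenous decay: Y_obs = Y / (1 + k_d·θ_c) = 0.366 / (1 + 0.0986 × 17.1) = 0.366 / 2.686 = 0.1363 g VSS/g BOD_L.
Substrate removed = Q·(S₀ − S) = 1300 m³/d × (1510 − 7.19) g/m³ = 1.95×10^6 g/d = 1954 kg/d.
Biomass synthesised: P_X = Y_obs × 1954 = 266.2 kg VSS/d.
Carbonaceous O₂ demand = substrate oxidised − cell-mass equivalent = 1954 − 1.42 × 266.2 = 1576 kg O₂/d.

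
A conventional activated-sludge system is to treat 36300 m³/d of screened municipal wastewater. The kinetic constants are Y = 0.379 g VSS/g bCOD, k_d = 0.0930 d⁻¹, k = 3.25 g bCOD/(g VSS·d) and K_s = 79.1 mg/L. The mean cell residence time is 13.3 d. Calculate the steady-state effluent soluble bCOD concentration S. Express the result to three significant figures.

Effluent substrate depends only on kinetics and SRT: S = K_s(1 + k_d θ_c) / [θ_c(Yk − k_d) − 1] = 79.1 × (1 + 0.0930 × 13.3) / [13.3 × (0.379 × 3.25 − 0.0930) − 1] = 176.9 / 14.15 = 12.51 mg/L.

S ≈ 12.5 mg/L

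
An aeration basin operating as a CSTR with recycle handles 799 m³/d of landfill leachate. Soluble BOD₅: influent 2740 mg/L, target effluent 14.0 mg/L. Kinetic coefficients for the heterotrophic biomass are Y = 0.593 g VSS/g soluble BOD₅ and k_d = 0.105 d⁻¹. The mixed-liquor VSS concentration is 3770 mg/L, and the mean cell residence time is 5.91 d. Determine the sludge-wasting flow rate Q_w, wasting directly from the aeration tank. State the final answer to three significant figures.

Q_w ≈ 211 m³/d

From the SRT design equation V = Y Q (S₀−S) θ_c / [X (1 + k_d θ_c)] = 0.593 × 799 × (2740 − 14.0) × 5.91 / [3770 × (1 + 0.105 × 5.91)] = 7.63×10^6 / 6109 = 1249 m³.
For wasting at MLVSS concentration, Q_w = V/θ_c = 1249/5.91 = 211.4 m³/d.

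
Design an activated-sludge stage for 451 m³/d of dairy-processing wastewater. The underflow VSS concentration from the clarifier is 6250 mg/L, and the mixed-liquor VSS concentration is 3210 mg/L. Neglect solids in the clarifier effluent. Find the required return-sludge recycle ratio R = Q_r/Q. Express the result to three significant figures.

R ≈ 1.06

R = Q_r/Q = X/(X_r − X) = 3210 / (6250 − 3210) = 1.056.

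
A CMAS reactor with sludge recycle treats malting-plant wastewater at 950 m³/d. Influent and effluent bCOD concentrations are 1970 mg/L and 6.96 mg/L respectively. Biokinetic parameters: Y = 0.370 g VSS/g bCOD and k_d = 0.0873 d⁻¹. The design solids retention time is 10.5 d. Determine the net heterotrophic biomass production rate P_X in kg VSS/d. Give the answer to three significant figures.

P_X ≈ 360 kg VSS/d

Observed yield with endogenous decay: Y_obs = Y / (1 + k_d·θ_c) = 0.370 / (1 + 0.0873 × 10.5) = 0.370 / 1.917 = 0.1930 g VSS/g bCOD.
ΔS = 1970 − 6.96 = 1963 mg/L, so the substrate removal rate is 950 × 1963/1000 = 1865 kg bCOD/d.
Biomass produced: P_X = Y_obs·Q·ΔS = 0.1930 × 1865 ≈ 360.0 kg VSS/d.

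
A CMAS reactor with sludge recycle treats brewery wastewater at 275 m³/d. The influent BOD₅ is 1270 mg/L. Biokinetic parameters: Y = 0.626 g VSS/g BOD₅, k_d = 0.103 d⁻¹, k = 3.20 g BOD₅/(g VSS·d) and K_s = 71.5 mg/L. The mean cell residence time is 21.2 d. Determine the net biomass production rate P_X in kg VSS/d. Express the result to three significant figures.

From the Monod/SRT balance for a CMAS, S = K_s·(1+k_d θ_c)/[θ_c·(Y k − k_d) − 1] = 71.5 × (1 + 0.103 × 21.2) / [21.2 × (0.626 × 3.20 − 0.103) − 1] = 227.6 / 39.28 = 5.794 mg/L.
Y_obs = Y / (1 + k_d θ_c) = 0.626 / (1 + 0.103 × 21.2) = 0.626 / 3.184 = 0.1966.
Mass of BOD₅ removed per day: Q(S₀ − S) = 275 × 1264 g/m³ = 347.7 kg/d.
Biomass produced: P_X = Y_obs·Q·ΔS = 0.1966 × 347.7 ≈ 68.36 kg VSS/d.

P_X ≈ 68.4 kg VSS/d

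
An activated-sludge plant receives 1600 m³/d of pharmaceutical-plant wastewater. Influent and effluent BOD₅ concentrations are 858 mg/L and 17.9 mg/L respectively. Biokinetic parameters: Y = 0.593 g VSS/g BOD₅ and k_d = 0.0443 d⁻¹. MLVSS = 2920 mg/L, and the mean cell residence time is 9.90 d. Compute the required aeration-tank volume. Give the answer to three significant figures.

Steady-state biomass mass balance: V·X·(1 + k_d·θ_c) = Y·Q·(S₀ − S)·θ_c, so V = 0.593 × 1600 × (858 − 17.9) × 9.90 / [2920 × (1 + 0.0443 × 9.90)] = 7.89×10^6 / 4201 = 1879 m³.

V ≈ 1880 m³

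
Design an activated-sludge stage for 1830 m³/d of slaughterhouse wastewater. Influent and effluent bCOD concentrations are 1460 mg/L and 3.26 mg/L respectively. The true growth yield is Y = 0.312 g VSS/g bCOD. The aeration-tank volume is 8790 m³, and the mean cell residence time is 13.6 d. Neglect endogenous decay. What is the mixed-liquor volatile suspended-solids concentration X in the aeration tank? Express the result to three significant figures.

From V·X = Y·Q·(S₀ − S)·θ_c (decay neglected): X = 0.312 × 1830 × (1460 − 3.26) × 13.6 / 8790 = 1287 mg/L.

X ≈ 1290 mg/L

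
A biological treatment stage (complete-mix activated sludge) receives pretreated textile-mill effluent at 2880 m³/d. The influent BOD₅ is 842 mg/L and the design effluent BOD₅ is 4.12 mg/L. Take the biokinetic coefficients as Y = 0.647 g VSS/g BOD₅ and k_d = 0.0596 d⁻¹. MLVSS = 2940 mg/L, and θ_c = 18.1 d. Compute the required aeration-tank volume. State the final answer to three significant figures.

Rearranging the biomass balance for a CMAS with decay, V = Y·Q·ΔS·θ_c / [X·(1+k_d θ_c)] = 0.647 × 2880 × (842 − 4.12) × 18.1 / [2940 × (1 + 0.0596 × 18.1)] = 2.83×10^7 / 6112 = 4624 m³.

V ≈ 4620 m³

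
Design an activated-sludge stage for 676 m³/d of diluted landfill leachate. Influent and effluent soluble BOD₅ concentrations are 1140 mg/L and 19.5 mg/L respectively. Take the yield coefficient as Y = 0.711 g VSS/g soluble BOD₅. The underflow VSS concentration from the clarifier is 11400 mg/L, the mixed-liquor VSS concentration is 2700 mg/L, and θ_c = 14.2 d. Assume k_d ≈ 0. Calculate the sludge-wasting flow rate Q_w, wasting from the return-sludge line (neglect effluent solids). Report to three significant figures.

Biomass mass balance (decay neglected): V·X = Y·Q·(S₀ − S)·θ_c, so V = 0.711 × 676 × (1140 − 19.5) × 14.2 / 2700 = 2832 m³.
Wasting from the return line (neglecting effluent solids): Q_w = V·X / (θ_c·X_r) = 2832 × 2700 / (14.2 × 11400) = 47.24 m³/d.

Q_w ≈ 47.2 m³/d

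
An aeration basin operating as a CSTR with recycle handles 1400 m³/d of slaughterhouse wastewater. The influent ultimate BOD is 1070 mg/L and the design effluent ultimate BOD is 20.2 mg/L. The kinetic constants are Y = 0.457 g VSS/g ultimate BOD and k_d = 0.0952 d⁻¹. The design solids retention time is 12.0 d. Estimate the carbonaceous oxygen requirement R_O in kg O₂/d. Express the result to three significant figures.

R_O ≈ 1020 kg O₂/d

Y_obs = Y / (1 + k_d θ_c) = 0.457 / (1 + 0.0952 × 12.0) = 0.457 / 2.142 = 0.2133.
ΔS = 1070 − 20.2 = 1050 mg/L, so the substrate removal rate is 1400 × 1050/1000 = 1470 kg ultimate BOD/d.
Biomass synthesised: P_X = Y_obs × 1470 = 313.5 kg VSS/d.
R_O = Q·ΔS − 1.42 P_X = 1470 − 445.2 = 1025 kg O₂/d.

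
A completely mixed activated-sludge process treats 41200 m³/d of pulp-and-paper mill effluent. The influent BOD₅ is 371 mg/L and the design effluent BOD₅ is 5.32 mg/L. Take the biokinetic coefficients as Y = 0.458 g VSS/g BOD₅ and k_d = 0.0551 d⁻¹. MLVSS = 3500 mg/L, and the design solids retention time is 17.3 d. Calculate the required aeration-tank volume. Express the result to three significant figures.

V ≈ 17500 m³

From the SRT design equation V = Y Q (S₀−S) θ_c / [X (1 + k_d θ_c)] = 0.458 × 41200 × (371 − 5.32) × 17.3 / [3500 × (1 + 0.0551 × 17.3)] = 1.19×10^8 / 6836 = 17462 m³.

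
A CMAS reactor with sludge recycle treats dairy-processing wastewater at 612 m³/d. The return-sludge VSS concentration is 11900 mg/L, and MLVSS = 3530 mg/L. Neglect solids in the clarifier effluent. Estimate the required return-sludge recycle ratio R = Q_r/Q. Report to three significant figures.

Mass balance around the secondary clarifier (neglecting effluent solids): R = X / (X_r − X) = 3530 / (11900 − 3530) = 0.4217.

R ≈ 0.422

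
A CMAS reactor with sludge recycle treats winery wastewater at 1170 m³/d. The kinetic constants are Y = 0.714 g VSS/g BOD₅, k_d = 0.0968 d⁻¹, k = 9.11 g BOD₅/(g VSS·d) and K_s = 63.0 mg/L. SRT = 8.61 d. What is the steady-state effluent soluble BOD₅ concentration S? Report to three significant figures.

S ≈ 2.13 mg/L

For a completely mixed reactor with recycle the Lawrence–McCarty relation gives S = K_s·(1 + k_d·θ_c) / [θ_c·(Y·k − k_d) − 1] = 63.0 × (1 + 0.0968 × 8.61) / [8.61 × (0.714 × 9.11 − 0.0968) − 1] = 115.5 / 54.17 = 2.132 mg/L.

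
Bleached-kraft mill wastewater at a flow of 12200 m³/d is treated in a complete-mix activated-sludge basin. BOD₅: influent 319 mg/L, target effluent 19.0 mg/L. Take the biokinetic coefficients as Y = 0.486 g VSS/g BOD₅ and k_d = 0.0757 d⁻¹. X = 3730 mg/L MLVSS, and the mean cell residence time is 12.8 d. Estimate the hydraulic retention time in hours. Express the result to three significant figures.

τ ≈ 6.10 h

Rearranging the biomass balance for a CMAS with decay, V = Y·Q·ΔS·θ_c / [X·(1+k_d θ_c)] = 0.486 × 12200 × (319 − 19.0) × 12.8 / [3730 × (1 + 0.0757 × 12.8)] = 2.28×10^7 / 7344 = 3100 m³.
τ = V/Q = 3100/12200 = 0.2541 d, or 6.099 h.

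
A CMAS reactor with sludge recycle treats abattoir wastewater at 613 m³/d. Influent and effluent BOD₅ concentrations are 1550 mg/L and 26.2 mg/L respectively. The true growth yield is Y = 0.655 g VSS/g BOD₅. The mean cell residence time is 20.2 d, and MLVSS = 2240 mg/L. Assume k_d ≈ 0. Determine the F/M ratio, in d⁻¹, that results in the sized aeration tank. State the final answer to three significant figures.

F/M ≈ 0.0769 d⁻¹

V·X = Y·Q·ΔS·θ_c gives V = 0.655 × 613 × (1550 − 26.2) × 20.2 / 2240 = 5517 m³.
F/M = Q·S₀ / (V·X) = 613 × 1550 / (5517 × 2240) = 0.07688 g BOD₅·(g VSS·d)⁻¹.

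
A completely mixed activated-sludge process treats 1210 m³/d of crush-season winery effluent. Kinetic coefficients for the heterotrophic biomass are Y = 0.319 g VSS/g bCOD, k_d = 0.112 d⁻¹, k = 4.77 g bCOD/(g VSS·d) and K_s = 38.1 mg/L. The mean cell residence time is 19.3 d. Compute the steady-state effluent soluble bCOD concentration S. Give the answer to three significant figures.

S ≈ 4.60 mg/L

From the Monod/SRT balance for a CMAS, S = K_s·(1+k_d θ_c)/[θ_c·(Y k − k_d) − 1] = 38.1 × (1 + 0.112 × 19.3) / [19.3 × (0.319 × 4.77 − 0.112) − 1] = 120.5 / 26.21 = 4.597 mg/L.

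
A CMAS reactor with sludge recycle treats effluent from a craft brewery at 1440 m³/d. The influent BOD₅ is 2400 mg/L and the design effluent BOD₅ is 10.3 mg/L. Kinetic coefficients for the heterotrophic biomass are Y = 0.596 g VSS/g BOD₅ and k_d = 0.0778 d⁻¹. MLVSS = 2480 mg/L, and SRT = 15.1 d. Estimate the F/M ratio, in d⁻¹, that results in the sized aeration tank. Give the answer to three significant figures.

Steady-state biomass mass balance: V·X·(1 + k_d·θ_c) = Y·Q·(S₀ − S)·θ_c, so V = 0.596 × 1440 × (2400 − 10.3) × 15.1 / [2480 × (1 + 0.0778 × 15.1)] = 3.1×10^7 / 5393 = 5742 m³.
F/M = applied load / biomass = Q·S₀/(V·X) = 1440 × 2400 / (5742 × 2480) = 0.2427 d⁻¹.

F/M ≈ 0.243 d⁻¹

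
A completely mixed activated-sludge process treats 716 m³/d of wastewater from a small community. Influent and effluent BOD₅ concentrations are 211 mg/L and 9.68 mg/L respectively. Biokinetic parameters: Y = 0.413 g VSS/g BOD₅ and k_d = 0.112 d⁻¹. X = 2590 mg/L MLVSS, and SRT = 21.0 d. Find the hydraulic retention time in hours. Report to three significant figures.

From the SRT design equation V = Y Q (S₀−S) θ_c / [X (1 + k_d θ_c)] = 0.413 × 716 × (211 − 9.68) × 21.0 / [2590 × (1 + 0.112 × 21.0)] = 1.25×10^6 / 8682 = 144.0 m³.
HRT = V/Q = 144.0 m³ / 716 m³·d⁻¹ = 0.2011 d × 24 = 4.827 h.

τ ≈ 4.83 h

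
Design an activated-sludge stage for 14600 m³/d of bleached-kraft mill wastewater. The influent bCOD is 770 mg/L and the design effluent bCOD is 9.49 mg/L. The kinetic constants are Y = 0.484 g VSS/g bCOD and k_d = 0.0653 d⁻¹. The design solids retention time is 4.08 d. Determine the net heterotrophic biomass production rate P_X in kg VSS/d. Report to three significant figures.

The observed yield is Y_obs = Y/(1 + k_d·θ_c) = 0.484 / (1 + 0.0653 × 4.08) = 0.484 / 1.266 = 0.3822 g VSS per g bCOD removed.
ΔS = 770 − 9.49 = 760.5 mg/L, so the substrate removal rate is 14600 × 760.5/1000 = 11103 kg bCOD/d.
Net biomass production P_X = Y_obs × Q·(S₀ − S) = 0.3822 × 11103 = 4243 kg VSS/d.

P_X ≈ 4240 kg VSS/d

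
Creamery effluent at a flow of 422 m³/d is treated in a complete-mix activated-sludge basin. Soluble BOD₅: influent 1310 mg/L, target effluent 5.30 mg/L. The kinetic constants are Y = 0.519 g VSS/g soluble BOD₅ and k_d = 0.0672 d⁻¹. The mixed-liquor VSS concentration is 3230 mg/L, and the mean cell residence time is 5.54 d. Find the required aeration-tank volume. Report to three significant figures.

V ≈ 357 m³

From the SRT design equation V = Y Q (S₀−S) θ_c / [X (1 + k_d θ_c)] = 0.519 × 422 × (1310 − 5.30) × 5.54 / [3230 × (1 + 0.0672 × 5.54)] = 1.58×10^6 / 4432 = 357.2 m³.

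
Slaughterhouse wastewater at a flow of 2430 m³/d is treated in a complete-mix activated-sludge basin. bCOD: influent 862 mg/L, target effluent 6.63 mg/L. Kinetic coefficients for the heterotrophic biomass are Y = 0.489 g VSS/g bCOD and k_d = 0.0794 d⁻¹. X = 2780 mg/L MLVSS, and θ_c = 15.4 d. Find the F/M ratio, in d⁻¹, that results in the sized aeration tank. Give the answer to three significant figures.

F/M ≈ 0.297 d⁻¹

Steady-state biomass mass balance: V·X·(1 + k_d·θ_c) = Y·Q·(S₀ − S)·θ_c, so V = 0.489 × 2430 × (862 − 6.63) × 15.4 / [2780 × (1 + 0.0794 × 15.4)] = 1.57×10^7 / 6179 = 2533 m³.
Food-to-microorganism ratio F/M = Q S₀ / (V X) = 2430 × 862 / (2533 × 2780) = 0.2975 d⁻¹.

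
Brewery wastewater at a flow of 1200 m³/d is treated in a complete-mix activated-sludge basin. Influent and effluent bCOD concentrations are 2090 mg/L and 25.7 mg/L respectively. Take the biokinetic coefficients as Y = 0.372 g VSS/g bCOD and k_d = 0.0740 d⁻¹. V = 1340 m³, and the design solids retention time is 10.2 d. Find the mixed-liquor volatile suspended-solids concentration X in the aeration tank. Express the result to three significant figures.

From V·X·(1 + k_d·θ_c) = Y·Q·(S₀ − S)·θ_c: X = 0.372 × 1200 × (2090 − 25.7) × 10.2 / [1340 × (1 + 0.0740 × 10.2)] = 3997 mg/L.

X ≈ 4000 mg/L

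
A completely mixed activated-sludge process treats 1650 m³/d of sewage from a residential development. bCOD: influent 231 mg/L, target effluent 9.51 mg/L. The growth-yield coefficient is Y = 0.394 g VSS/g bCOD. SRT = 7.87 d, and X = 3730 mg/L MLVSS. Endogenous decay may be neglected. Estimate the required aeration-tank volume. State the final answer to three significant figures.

V ≈ 304 m³

V·X = Y·Q·ΔS·θ_c gives V = 0.394 × 1650 × (231 − 9.51) × 7.87 / 3730 = 303.8 m³.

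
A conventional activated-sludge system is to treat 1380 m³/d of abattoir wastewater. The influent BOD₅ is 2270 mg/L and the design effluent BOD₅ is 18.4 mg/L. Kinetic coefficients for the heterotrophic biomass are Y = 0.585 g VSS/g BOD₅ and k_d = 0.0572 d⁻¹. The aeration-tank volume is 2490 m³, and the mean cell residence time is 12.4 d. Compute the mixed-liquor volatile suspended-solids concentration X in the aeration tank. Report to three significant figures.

X ≈ 5300 mg/L

Solving the biomass balance for X: X = Y Q (S₀−S) θ_c / [V (1+k_d θ_c)] = 0.585 × 1380 × (2270 − 18.4) × 12.4 / [2490 × (1 + 0.0572 × 12.4)] = 5296 mg/L.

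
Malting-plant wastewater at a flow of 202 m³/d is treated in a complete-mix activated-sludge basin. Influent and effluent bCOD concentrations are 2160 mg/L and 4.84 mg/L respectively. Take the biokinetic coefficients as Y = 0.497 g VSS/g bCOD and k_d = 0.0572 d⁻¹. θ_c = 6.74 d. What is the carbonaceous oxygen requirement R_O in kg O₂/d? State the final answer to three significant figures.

Observed yield with endogenous decay: Y_obs = Y / (1 + k_d·θ_c) = 0.497 / (1 + 0.0572 × 6.74) = 0.497 / 1.386 = 0.3587 g VSS/g bCOD.
Q·(S₀ − S) = 202 × (2160 − 4.84) × 10⁻³ = 435.3 kg/d removed.
P_X = Y_obs·Q·(S₀ − S) = 0.3587 × 435.3 = 156.2 kg VSS/d.
Carbonaceous O₂ demand = substrate oxidised − cell-mass equivalent = 435.3 − 1.42 × 156.2 = 213.6 kg O₂/d.

R_O ≈ 214 kg O₂/d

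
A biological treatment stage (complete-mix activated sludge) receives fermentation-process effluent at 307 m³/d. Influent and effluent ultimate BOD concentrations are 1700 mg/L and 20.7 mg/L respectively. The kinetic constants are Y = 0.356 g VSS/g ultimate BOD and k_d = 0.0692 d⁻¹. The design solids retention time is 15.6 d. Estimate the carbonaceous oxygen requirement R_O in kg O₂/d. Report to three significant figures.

R_O ≈ 390 kg O₂/d

The observed yield is Y_obs = Y/(1 + k_d·θ_c) = 0.356 / (1 + 0.0692 × 15.6) = 0.356 / 2.080 = 0.1712 g VSS per g ultimate BOD removed.
Q·(S₀ − S) = 307 × (1700 − 20.7) × 10⁻³ = 515.5 kg/d removed.
Biomass synthesised: P_X = Y_obs × 515.5 = 88.26 kg VSS/d.
R_O = Q·ΔS − 1.42 P_X = 515.5 − 125.3 = 390.2 kg O₂/d.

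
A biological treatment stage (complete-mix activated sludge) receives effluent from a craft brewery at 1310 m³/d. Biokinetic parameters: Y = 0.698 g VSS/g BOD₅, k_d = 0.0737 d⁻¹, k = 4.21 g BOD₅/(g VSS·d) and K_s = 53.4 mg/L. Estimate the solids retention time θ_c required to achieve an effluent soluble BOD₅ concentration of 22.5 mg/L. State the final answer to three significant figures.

θ_c ≈ 1.25 d

From 1/θ_c = Y·k·S/(K_s + S) − k_d: Y·k·S/(K_s+S) = 0.698 × 4.21 × 22.5 / (53.4 + 22.5) = 0.8711 d⁻¹.
1/θ_c = 0.8711 − 0.0737 = 0.7974 d⁻¹, so θ_c = 1.254 d.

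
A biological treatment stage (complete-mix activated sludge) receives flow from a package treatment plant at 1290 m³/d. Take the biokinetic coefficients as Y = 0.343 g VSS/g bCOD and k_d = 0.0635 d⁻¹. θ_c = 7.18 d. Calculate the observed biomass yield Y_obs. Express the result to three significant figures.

Y_obs = Y / (1 + k_d θ_c) = 0.343 / (1 + 0.0635 × 7.18) = 0.343 / 1.456 = 0.2356.

Y_obs ≈ 0.236 g VSS/g bCOD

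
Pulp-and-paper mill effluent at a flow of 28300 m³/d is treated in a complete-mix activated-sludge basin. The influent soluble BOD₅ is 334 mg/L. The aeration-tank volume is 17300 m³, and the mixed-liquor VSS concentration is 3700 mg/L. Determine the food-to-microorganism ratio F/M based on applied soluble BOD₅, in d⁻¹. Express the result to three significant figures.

Food-to-microorganism ratio F/M = Q S₀ / (V X) = 28300 × 334 / (17300 × 3700) = 0.1477 d⁻¹.

F/M ≈ 0.148 d⁻¹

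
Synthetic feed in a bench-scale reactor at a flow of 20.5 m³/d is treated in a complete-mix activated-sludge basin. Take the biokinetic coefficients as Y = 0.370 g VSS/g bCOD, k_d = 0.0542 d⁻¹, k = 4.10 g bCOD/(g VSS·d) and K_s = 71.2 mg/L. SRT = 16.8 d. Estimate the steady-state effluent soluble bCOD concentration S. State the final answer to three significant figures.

From the Monod/SRT balance for a CMAS, S = K_s·(1+k_d θ_c)/[θ_c·(Y k − k_d) − 1] = 71.2 × (1 + 0.0542 × 16.8) / [16.8 × (0.370 × 4.10 − 0.0542) − 1] = 136.0 / 23.58 = 5.770 mg/L.

S ≈ 5.77 mg/L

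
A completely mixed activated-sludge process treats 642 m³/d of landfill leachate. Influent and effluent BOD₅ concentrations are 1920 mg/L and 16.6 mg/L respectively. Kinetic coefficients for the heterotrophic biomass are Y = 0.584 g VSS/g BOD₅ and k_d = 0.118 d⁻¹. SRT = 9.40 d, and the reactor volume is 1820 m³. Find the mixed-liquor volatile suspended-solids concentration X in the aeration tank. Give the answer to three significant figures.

Solving the biomass balance for X: X = Y Q (S₀−S) θ_c / [V (1+k_d θ_c)] = 0.584 × 642 × (1920 − 16.6) × 9.40 / [1820 × (1 + 0.118 × 9.40)] = 1747 mg/L.

X ≈ 1750 mg/L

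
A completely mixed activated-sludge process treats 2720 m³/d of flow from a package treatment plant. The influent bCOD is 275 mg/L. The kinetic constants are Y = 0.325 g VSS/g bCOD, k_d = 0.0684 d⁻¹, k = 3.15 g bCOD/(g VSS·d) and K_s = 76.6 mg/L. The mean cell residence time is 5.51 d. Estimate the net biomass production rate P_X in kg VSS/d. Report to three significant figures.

Effluent substrate depends only on kinetics and SRT: S = K_s(1 + k_d θ_c) / [θ_c(Yk − k_d) − 1] = 76.6 × (1 + 0.0684 × 5.51) / [5.51 × (0.325 × 3.15 − 0.0684) − 1] = 105.5 / 4.264 = 24.73 mg/L.
Correct the yield for decay: Y_obs = Y/(1 + k_d θ_c) = 0.325 / (1 + 0.0684 × 5.51) = 0.325 / 1.377 = 0.2360.
Q·(S₀ − S) = 2720 × (275 − 24.7) × 10⁻³ = 680.8 kg/d removed.
Biomass produced: P_X = Y_obs·Q·ΔS = 0.2360 × 680.8 ≈ 160.7 kg VSS/d.

P_X ≈ 161 kg VSS/d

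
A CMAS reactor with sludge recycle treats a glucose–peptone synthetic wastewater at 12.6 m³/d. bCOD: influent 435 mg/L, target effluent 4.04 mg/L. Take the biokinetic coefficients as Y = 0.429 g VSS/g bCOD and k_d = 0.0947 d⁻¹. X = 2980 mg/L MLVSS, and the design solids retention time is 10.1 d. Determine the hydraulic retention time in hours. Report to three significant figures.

From the SRT design equation V = Y Q (S₀−S) θ_c / [X (1 + k_d θ_c)] = 0.429 × 12.6 × (435 − 4.04) × 10.1 / [2980 × (1 + 0.0947 × 10.1)] = 2.35×10^4 / 5830 = 4.035 m³.
τ = V/Q = 4.035/12.6 = 0.3203 d, or 7.687 h.

τ ≈ 7.69 h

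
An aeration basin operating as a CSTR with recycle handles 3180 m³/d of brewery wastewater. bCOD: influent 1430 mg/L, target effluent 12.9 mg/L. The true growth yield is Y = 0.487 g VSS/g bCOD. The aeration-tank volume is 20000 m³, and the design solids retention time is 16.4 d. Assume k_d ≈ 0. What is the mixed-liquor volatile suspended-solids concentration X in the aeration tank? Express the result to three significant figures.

Without decay, X = Y Q (S₀−S) θ_c / V = 0.487 × 3180 × (1430 − 12.9) × 16.4 / 20000 = 1800 mg/L.

X ≈ 1800 mg/L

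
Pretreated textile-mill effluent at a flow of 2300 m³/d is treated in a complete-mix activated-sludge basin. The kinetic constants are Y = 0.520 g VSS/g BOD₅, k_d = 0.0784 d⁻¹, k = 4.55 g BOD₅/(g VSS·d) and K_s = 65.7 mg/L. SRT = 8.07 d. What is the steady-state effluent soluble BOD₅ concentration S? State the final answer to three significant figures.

S ≈ 6.14 mg/L

For a completely mixed reactor with recycle the Lawrence–McCarty relation gives S = K_s·(1 + k_d·θ_c) / [θ_c·(Y·k − k_d) − 1] = 65.7 × (1 + 0.0784 × 8.07) / [8.07 × (0.520 × 4.55 − 0.0784) − 1] = 107.3 / 17.46 = 6.143 mg/L.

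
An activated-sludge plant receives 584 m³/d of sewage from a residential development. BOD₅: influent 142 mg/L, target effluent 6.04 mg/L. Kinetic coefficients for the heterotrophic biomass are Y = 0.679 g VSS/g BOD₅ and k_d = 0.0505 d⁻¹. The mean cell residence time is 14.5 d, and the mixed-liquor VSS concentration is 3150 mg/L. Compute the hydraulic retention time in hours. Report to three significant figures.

τ ≈ 5.89 h

From the SRT design equation V = Y Q (S₀−S) θ_c / [X (1 + k_d θ_c)] = 0.679 × 584 × (142 − 6.04) × 14.5 / [3150 × (1 + 0.0505 × 14.5)] = 7.82×10^5 / 5457 = 143.3 m³.
HRT = V/Q = 143.3 m³ / 584 m³·d⁻¹ = 0.2453 d × 24 = 5.888 h.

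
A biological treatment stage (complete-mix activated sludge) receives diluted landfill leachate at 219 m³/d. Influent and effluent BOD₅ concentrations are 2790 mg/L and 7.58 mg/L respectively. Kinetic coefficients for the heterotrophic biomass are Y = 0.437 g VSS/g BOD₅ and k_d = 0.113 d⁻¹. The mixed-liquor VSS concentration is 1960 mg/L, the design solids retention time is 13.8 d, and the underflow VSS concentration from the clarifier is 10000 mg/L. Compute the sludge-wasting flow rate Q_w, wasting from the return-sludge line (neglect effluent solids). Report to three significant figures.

Steady-state biomass mass balance: V·X·(1 + k_d·θ_c) = Y·Q·(S₀ − S)·θ_c, so V = 0.437 × 219 × (2790 − 7.58) × 13.8 / [1960 × (1 + 0.113 × 13.8)] = 3.67×10^6 / 5016 = 732.5 m³.
Wasting from the return line (neglecting effluent solids): Q_w = V·X / (θ_c·X_r) = 732.5 × 1960 / (13.8 × 10000) = 10.40 m³/d.

Q_w ≈ 10.4 m³/d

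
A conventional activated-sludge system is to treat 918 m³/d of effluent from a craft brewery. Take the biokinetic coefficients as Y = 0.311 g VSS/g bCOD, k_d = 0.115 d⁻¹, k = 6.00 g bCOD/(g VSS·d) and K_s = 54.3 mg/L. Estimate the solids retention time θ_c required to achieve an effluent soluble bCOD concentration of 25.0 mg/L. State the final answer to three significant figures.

θ_c ≈ 2.11 d

Specific growth rate at S = 25.0 mg/L: μ = YkS/(K_s+S) = 0.311·6.00·25.0/(54.3+25.0) = 0.5883 d⁻¹.
1/θ_c = 0.5883 − 0.115 = 0.4733 d⁻¹, so θ_c = 2.113 d.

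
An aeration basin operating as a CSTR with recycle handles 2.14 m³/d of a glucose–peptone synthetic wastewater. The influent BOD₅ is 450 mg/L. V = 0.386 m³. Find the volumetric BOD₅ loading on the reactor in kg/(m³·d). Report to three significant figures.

L_v = Q S₀ / V = 2.14 × 450 × 10⁻³ / 0.3860 = 2.495 kg/(m³·d).

L_v ≈ 2.49 kg BOD₅/(m³·d)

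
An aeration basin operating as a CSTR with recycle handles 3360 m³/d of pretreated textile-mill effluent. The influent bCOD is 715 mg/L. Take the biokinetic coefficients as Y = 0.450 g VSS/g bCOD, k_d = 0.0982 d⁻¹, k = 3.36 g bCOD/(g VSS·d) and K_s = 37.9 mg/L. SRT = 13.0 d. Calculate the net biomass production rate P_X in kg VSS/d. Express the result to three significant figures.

P_X ≈ 472 kg VSS/d

Effluent substrate depends only on kinetics and SRT: S = K_s(1 + k_d θ_c) / [θ_c(Yk − k_d) − 1] = 37.9 × (1 + 0.0982 × 13.0) / [13.0 × (0.450 × 3.36 − 0.0982) − 1] = 86.28 / 17.38 = 4.965 mg/L.
Y_obs = Y / (1 + k_d θ_c) = 0.450 / (1 + 0.0982 × 13.0) = 0.450 / 2.277 = 0.1977.
ΔS = 715 − 4.96 = 710.0 mg/L, so the substrate removal rate is 3360 × 710.0/1000 = 2386 kg bCOD/d.
So the net sludge growth is P_X = 0.1977 × 2386 = 471.6 kg VSS/d.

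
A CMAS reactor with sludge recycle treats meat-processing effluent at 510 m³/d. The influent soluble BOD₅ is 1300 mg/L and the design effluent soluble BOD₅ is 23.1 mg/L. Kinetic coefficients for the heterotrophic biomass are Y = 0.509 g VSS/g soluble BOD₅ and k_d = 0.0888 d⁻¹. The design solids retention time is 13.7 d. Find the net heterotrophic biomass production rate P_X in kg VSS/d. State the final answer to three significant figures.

Observed yield with endogenous decay: Y_obs = Y / (1 + k_d·θ_c) = 0.509 / (1 + 0.0888 × 13.7) = 0.509 / 2.217 = 0.2296 g VSS/g soluble BOD₅.
Substrate removed = Q·(S₀ − S) = 510 m³/d × (1300 − 23.1) g/m³ = 6.51×10^5 g/d = 651.2 kg/d.
Biomass produced: P_X = Y_obs·Q·ΔS = 0.2296 × 651.2 ≈ 149.5 kg VSS/d.

P_X ≈ 150 kg VSS/d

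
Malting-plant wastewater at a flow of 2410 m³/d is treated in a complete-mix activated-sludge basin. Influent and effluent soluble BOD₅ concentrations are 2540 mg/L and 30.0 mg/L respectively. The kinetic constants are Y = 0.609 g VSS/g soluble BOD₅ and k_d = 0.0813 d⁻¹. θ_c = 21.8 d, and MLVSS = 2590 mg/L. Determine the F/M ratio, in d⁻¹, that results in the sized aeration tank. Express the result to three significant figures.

Steady-state biomass mass balance: V·X·(1 + k_d·θ_c) = Y·Q·(S₀ − S)·θ_c, so V = 0.609 × 2410 × (2540 − 30.0) × 21.8 / [2590 × (1 + 0.0813 × 21.8)] = 8.03×10^7 / 7180 = 11185 m³.
F/M = Q·S₀ / (V·X) = 2410 × 2540 / (11185 × 2590) = 0.2113 g soluble BOD₅·(g VSS·d)⁻¹.

F/M ≈ 0.211 d⁻¹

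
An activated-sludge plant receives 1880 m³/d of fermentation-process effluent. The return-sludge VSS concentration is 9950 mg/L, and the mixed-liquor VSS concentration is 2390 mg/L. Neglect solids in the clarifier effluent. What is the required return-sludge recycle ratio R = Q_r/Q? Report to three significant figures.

R ≈ 0.316

Mass balance around the secondary clarifier (neglecting effluent solids): R = X / (X_r − X) = 2390 / (9950 − 2390) = 0.3161.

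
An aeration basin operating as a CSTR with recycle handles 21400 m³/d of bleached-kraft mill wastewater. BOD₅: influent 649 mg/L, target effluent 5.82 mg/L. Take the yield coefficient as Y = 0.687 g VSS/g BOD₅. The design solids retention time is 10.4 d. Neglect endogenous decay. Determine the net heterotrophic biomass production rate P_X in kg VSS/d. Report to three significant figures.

P_X ≈ 9460 kg VSS/d

Since k_d ≈ 0, Y_obs = Y = 0.687 g VSS/g BOD₅.
Substrate removed = Q·(S₀ − S) = 21400 m³/d × (649 − 5.82) g/m³ = 1.38×10^7 g/d = 13764 kg/d.
Biomass produced: P_X = Y_obs·Q·ΔS = 0.6870 × 13764 ≈ 9456 kg VSS/d.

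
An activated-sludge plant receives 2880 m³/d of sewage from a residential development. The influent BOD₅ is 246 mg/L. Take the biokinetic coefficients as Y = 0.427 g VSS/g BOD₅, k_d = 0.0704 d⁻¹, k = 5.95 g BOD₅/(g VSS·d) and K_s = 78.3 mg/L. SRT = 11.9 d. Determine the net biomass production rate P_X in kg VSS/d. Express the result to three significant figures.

For a completely mixed reactor with recycle the Lawrence–McCarty relation gives S = K_s·(1 + k_d·θ_c) / [θ_c·(Y·k − k_d) − 1] = 78.3 × (1 + 0.0704 × 11.9) / [11.9 × (0.427 × 5.95 − 0.0704) − 1] = 143.9 / 28.40 = 5.068 mg/L.
The observed yield is Y_obs = Y/(1 + k_d·θ_c) = 0.427 / (1 + 0.0704 × 11.9) = 0.427 / 1.838 = 0.2323 g VSS per g BOD₅ removed.
Q·(S₀ − S) = 2880 × (246 − 5.07) × 10⁻³ = 693.9 kg/d removed.
So the net sludge growth is P_X = 0.2323 × 693.9 = 161.2 kg VSS/d.

P_X ≈ 161 kg VSS/d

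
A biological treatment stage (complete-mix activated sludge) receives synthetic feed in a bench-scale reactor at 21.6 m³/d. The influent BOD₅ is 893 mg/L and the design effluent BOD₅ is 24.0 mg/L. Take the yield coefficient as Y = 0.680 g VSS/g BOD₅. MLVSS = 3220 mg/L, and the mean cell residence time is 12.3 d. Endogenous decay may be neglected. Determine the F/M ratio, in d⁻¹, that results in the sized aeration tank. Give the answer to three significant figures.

V·X = Y·Q·ΔS·θ_c gives V = 0.680 × 21.6 × (893 − 24.0) × 12.3 / 3220 = 48.76 m³.
F/M = applied load / biomass = Q·S₀/(V·X) = 21.6 × 893 / (48.76 × 3220) = 0.1229 d⁻¹.

F/M ≈ 0.123 d⁻¹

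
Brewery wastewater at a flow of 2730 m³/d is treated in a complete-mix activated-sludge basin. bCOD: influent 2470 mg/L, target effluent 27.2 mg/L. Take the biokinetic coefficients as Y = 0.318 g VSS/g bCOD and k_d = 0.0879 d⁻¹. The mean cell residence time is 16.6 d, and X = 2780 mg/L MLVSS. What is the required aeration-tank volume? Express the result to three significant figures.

From the SRT design equation V = Y Q (S₀−S) θ_c / [X (1 + k_d θ_c)] = 0.318 × 2730 × (2470 − 27.2) × 16.6 / [2780 × (1 + 0.0879 × 16.6)] = 3.52×10^7 / 6836 = 5149 m³.

V ≈ 5150 m³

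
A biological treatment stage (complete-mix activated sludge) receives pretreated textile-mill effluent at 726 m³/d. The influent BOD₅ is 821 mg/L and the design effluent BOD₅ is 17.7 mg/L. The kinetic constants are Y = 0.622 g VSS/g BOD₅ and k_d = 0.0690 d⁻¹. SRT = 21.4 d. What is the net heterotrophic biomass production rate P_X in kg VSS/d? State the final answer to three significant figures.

P_X ≈ 146 kg VSS/d

Observed yield with endogenous decay: Y_obs = Y / (1 + k_d·θ_c) = 0.622 / (1 + 0.0690 × 21.4) = 0.622 / 2.477 = 0.2512 g VSS/g BOD₅.
ΔS = 821 − 17.7 = 803.3 mg/L, so the substrate removal rate is 726 × 803.3/1000 = 583.2 kg BOD₅/d.
P_X = Y_obs · Q(S₀ − S) = 0.2512 × 583.2 = 146.5 kg VSS/d.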